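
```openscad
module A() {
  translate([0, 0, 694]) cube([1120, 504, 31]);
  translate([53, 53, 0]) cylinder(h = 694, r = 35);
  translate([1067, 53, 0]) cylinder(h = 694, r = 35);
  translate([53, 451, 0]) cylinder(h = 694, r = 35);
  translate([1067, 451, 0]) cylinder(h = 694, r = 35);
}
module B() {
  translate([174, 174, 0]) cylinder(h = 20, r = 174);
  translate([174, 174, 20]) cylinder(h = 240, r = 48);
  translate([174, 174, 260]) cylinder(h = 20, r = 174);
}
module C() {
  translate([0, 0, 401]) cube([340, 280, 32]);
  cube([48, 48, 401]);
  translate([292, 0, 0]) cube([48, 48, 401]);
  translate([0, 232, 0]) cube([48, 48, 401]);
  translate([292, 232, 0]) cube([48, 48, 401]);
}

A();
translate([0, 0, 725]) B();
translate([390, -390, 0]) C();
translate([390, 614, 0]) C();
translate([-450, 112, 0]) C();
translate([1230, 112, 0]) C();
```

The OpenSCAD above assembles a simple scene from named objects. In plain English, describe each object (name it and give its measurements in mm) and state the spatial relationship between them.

A is a table: top 1120 mm (x) × 504 mm (y), 31 mm thick, upper face at z = 725 mm, on four round legs of 70 mm diameter, each leg's bounding box inset 18 mm from the nearest pair of top edges, running from z = 0 to the bottom of the top.

B is a spool: two coaxial disc flanges of radius 174 mm and thickness 20 mm, joined by a core cylinder of radius 48 mm and height 240 mm. The lower flange rests on z = 0 and the three cylinders share a vertical axis.

C is a simple wooden stool: a rectangular seat 340 mm (x) by 280 mm (y), 32 mm thick, top face at z = 433 mm, on four square legs, each 48×48 mm in cross-section. The legs rest on z = 0, each flush with a corner of the seat.

The spool is on top of the table. Four stools sit around the table at the −y, +y, −x, +x sides.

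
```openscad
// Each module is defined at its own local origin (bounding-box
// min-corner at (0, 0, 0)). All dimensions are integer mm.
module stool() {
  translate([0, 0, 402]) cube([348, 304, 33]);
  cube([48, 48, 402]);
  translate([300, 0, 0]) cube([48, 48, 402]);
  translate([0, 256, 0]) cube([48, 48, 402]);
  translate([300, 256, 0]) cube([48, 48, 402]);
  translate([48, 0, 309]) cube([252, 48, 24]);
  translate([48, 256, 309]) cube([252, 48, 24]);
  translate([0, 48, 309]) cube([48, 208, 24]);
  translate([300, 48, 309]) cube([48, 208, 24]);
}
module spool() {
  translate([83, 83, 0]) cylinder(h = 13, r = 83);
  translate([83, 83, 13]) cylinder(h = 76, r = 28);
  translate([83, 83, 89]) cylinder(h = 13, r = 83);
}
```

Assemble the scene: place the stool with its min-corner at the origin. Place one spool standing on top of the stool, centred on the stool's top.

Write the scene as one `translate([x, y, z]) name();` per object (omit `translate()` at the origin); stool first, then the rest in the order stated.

stool();
translate([91, 69, 435]) spool();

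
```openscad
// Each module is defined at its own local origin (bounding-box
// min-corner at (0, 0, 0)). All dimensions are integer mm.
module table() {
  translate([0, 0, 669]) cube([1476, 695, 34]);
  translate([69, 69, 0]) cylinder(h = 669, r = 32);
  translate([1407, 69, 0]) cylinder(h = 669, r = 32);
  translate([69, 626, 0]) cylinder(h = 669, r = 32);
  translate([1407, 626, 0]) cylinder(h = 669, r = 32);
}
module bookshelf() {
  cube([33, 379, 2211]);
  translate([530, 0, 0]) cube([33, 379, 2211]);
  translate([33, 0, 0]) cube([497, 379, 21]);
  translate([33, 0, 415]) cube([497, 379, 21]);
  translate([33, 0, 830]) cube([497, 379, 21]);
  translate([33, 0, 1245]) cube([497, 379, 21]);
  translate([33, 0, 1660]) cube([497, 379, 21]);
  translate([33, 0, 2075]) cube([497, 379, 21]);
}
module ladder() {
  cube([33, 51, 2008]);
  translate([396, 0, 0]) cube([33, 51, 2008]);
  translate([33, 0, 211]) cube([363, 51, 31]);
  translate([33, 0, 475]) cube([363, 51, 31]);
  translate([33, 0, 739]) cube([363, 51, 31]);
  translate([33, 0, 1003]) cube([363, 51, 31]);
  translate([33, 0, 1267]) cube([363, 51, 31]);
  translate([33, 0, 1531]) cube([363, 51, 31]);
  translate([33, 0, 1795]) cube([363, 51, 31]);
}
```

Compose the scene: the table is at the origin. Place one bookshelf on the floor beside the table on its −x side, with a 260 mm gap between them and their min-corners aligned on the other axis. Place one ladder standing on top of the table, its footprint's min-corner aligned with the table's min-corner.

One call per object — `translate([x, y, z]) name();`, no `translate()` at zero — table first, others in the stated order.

table();
translate([-823, 0, 0]) bookshelf();
translate([0, 0, 703]) ladder();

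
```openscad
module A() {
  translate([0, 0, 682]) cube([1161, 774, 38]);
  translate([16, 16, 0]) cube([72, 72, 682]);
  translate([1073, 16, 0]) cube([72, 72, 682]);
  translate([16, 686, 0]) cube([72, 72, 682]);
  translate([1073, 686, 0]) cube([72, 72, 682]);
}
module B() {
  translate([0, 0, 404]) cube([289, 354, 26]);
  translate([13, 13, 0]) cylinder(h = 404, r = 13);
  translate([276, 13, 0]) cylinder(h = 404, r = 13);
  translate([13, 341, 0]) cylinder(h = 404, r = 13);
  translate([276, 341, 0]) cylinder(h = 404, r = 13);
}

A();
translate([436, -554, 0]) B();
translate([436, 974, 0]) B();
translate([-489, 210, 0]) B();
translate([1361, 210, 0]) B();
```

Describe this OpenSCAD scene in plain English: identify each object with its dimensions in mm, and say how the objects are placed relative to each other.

A is a table with a 1161×774 mm rectangular top, 38 mm thick, top surface at z = 720 mm, supported by four 72×72 mm square legs, each inset 16 mm from the nearest pair of top edges, running from the floor.

B is a four-legged stool. The seat is a 289×354×26 mm slab whose top surface is at z = 430 mm; four round legs, each 26 mm in diameter, run from the floor (z = 0) to the underside of the seat, each leg's axis is inset half a diameter from the nearest pair of seat edges (so the leg's bounding box is flush with the corner).

Four stools sit around the table at the −y, +y, −x, +x sides.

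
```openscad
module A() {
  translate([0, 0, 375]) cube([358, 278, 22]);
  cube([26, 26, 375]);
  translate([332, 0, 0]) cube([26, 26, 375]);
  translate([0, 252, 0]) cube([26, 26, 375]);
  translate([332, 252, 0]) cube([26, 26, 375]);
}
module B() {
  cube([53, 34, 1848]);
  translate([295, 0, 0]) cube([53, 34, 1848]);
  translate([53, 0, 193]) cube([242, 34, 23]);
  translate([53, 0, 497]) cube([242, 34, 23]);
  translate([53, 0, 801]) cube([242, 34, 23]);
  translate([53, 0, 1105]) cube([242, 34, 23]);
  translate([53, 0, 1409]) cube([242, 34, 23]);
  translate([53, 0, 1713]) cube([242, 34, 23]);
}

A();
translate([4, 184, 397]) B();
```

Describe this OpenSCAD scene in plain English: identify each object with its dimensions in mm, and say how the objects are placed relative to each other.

A is a four-legged stool. The seat is 358×278 mm, 22 mm thick, top at z = 397 mm. It stands on four square legs, each 26×26 mm in cross-section, from z = 0 to the seat underside, each flush with a corner of the seat.

B is a straight ladder. Two 53×34 mm vertical rails, 1848 mm tall, stand 348 mm apart (outside-to-outside) with their front faces coplanar on the −y side. 6 rungs, each 34 mm deep and 23 mm tall, span between the inner faces of the rails, front faces flush with the rails. The lowest rung's underside is at z = 193 mm and rungs are spaced 304 mm apart (underside to underside).

The ladder is on top of the stool.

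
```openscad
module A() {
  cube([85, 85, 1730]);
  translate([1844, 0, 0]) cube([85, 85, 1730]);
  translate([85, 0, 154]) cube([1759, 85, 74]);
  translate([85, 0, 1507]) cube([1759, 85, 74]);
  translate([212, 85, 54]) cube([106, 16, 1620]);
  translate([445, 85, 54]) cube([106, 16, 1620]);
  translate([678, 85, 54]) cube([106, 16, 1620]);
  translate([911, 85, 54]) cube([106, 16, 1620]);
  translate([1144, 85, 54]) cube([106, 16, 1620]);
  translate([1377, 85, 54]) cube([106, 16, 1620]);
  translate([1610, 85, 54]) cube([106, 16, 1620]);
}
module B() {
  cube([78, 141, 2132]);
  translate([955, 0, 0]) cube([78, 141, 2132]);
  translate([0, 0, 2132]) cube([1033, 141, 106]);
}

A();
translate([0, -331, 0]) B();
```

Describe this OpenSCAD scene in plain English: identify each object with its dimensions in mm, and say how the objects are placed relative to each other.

A is a fence section. Two 85×85 mm posts, 1730 mm tall, stand on the floor with a clear span of 1759 mm between their inner faces. Two horizontal rails of 85×74 mm section span the gap between the posts with their undersides at z = 154 mm and z = 1507 mm, flush with the posts' −y face. 7 pickets, each 106 mm wide, 16 mm thick and 1620 mm tall, are fixed to the +y face of the rails with their bottoms at z = 54 mm, evenly spaced across the span with equal gaps (rounded down to the nearest mm) at the −x end and between each pair — any rounding remainder accumulates at the +x end.

B is a door frame. The clear opening is 877 mm wide and 2132 mm high. Two 78 mm wide jambs, 141 mm deep, stand either side of the opening from the floor to the top of the opening. A 106 mm thick head sits across the top of both jambs, spanning the full outside width of the frame.

The door frame is on the floor beside the fence section on its −y side.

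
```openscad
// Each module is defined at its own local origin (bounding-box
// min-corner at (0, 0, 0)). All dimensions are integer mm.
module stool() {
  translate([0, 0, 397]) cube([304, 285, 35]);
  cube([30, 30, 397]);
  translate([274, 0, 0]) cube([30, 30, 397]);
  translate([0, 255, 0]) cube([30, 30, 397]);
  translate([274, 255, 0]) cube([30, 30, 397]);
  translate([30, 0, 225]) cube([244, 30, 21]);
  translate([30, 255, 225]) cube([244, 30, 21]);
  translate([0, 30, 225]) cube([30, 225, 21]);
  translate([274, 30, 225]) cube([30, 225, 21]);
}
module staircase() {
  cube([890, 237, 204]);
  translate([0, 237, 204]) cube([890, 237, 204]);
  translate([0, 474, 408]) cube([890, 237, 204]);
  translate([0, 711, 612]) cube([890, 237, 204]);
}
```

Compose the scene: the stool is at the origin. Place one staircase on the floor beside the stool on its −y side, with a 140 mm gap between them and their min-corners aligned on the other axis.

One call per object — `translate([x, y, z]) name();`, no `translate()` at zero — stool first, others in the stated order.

stool();
translate([0, -1088, 0]) staircase();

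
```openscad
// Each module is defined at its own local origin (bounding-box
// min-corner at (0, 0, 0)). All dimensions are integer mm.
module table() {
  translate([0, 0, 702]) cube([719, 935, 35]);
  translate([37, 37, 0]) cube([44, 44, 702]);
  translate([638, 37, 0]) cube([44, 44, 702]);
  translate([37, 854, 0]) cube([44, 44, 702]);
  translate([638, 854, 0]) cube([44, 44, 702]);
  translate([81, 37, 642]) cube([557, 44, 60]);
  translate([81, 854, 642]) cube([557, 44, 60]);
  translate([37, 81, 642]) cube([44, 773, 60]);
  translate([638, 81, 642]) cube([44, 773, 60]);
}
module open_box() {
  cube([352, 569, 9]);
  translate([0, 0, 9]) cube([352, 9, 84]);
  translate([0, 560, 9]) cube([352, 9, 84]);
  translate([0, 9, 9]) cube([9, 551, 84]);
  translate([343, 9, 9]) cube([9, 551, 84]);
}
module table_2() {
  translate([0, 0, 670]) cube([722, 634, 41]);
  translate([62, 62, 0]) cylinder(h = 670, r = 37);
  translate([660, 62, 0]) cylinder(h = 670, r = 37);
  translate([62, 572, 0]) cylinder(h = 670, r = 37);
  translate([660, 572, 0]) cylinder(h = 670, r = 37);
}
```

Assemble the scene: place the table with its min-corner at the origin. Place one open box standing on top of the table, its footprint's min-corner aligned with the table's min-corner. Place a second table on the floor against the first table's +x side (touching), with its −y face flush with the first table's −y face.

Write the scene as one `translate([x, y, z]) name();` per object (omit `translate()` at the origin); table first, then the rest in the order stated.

table();
translate([0, 0, 737]) open_box();
translate([719, 0, 0]) table_2();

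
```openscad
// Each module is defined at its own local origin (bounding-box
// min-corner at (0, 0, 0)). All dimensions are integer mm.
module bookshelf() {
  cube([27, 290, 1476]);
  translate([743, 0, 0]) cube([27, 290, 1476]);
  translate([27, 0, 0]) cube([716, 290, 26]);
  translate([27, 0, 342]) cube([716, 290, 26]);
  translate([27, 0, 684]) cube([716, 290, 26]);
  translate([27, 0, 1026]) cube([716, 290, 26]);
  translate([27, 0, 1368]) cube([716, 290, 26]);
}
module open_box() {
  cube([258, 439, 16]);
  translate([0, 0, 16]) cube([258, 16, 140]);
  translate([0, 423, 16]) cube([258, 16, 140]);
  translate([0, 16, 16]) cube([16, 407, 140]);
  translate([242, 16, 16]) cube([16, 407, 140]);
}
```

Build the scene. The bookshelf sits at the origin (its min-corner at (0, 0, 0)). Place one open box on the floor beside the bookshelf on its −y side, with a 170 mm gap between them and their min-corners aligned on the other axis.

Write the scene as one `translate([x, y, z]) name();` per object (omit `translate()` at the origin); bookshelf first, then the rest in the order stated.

bookshelf();
translate([0, -609, 0]) open_box();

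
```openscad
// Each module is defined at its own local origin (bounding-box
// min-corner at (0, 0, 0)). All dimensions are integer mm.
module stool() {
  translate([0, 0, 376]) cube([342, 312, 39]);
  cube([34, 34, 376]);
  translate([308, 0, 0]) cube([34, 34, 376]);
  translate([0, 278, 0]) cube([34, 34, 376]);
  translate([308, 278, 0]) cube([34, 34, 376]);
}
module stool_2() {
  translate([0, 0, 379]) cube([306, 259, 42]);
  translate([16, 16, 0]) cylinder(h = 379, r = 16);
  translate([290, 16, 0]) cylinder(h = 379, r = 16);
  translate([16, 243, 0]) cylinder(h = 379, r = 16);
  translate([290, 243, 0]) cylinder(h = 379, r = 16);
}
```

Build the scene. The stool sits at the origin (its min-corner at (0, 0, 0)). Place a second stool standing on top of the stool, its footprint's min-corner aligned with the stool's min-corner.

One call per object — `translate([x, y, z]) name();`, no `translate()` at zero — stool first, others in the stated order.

stool();
translate([0, 0, 415]) stool_2();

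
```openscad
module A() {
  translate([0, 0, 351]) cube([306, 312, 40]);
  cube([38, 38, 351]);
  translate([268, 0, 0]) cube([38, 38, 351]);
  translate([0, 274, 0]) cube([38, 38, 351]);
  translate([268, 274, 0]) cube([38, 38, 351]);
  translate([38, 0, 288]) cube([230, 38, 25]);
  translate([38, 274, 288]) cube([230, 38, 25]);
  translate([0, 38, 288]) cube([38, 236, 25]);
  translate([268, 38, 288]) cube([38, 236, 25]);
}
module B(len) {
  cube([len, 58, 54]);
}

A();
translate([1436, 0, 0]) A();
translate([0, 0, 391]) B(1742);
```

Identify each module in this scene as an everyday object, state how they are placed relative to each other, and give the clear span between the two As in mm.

A is a stool. B is a beam. A beam spans the tops of two stools. The clear span between the two stools is 1130 mm.

Second stool starts at x = 1436; first ends at x = 306; clear span = 1436 − 306 = 1130 mm.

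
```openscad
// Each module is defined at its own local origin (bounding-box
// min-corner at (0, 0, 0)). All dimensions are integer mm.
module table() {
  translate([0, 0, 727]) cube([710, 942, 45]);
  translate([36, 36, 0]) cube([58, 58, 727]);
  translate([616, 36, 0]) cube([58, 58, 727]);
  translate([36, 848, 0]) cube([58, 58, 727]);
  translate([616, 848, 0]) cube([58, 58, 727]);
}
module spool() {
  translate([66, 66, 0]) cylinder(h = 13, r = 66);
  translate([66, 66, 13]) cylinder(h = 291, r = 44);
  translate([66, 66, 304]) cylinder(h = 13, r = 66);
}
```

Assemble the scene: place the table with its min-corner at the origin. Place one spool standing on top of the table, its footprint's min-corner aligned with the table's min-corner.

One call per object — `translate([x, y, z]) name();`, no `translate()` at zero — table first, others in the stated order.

table();
translate([0, 0, 772]) spool();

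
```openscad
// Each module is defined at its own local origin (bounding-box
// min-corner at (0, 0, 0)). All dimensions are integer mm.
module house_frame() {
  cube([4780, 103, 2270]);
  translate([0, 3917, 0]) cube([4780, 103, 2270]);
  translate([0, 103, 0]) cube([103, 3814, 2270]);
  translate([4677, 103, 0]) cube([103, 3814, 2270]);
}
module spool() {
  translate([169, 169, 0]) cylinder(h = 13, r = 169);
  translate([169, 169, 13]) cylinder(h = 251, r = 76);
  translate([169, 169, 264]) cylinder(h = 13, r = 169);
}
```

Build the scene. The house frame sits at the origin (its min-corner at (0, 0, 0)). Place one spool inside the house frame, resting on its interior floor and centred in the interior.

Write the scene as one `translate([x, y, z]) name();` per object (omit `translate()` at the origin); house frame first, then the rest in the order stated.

house_frame();
translate([2221, 1841, 0]) spool();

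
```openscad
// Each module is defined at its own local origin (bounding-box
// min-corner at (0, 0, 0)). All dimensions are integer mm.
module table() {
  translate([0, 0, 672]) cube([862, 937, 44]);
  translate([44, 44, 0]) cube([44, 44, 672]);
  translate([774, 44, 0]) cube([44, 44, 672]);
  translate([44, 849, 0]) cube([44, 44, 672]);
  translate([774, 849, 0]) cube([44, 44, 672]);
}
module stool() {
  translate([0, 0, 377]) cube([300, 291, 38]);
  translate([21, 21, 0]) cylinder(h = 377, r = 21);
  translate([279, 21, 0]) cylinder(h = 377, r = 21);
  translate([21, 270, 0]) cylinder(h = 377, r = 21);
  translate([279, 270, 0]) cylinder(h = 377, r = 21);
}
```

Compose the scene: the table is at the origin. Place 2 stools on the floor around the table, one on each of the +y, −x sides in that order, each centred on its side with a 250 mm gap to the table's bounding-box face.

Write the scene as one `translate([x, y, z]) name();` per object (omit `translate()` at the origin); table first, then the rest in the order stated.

table();
translate([281, 1187, 0]) stool();
translate([-550, 323, 0]) stool();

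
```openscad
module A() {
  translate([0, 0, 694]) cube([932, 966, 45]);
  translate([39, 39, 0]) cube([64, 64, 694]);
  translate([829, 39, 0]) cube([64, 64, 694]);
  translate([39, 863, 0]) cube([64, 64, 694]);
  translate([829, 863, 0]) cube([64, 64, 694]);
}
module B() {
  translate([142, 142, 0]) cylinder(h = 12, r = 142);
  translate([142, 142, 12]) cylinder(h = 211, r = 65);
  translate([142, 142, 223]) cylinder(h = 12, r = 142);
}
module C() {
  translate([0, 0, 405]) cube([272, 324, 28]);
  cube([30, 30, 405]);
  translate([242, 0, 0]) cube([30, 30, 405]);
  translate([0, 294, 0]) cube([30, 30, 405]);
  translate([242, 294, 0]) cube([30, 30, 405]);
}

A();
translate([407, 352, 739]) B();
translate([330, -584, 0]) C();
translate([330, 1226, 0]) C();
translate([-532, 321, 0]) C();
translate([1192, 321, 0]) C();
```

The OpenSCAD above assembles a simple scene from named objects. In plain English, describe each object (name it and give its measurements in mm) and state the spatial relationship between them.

A is a table: top 932 mm (x) × 966 mm (y), 45 mm thick, upper face at z = 739 mm, on four 64×64 mm square legs, each inset 39 mm from the nearest pair of top edges, running from z = 0 to the bottom of the top.

B is a spool: two coaxial disc flanges of radius 142 mm and thickness 12 mm, joined by a core cylinder of radius 65 mm and height 211 mm. The lower flange rests on z = 0 and the three cylinders share a vertical axis.

C is a four-legged stool. The seat is a 272×324×28 mm slab whose top surface is at z = 433 mm; four square legs, each 30×30 mm in cross-section, run from the floor (z = 0) to the underside of the seat, each flush with a corner of the seat.

The spool is on top of the table. Four stools sit around the table at the −y, +y, −x, +x sides.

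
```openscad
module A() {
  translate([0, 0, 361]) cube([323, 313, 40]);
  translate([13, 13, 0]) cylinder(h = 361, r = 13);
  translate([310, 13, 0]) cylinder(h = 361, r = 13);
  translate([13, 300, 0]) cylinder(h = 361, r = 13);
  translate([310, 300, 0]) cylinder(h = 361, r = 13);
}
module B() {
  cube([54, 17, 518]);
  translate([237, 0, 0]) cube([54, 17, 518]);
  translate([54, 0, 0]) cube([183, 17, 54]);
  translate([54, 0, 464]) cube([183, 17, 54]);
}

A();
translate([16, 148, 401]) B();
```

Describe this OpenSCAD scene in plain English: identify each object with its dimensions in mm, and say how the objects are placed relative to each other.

A is a four-legged stool. The seat is 323×313 mm, 40 mm thick, top at z = 401 mm. It stands on four round legs, each 26 mm in diameter, from z = 0 to the seat underside, each leg's axis is inset half a diameter from the nearest pair of seat edges (so the leg's bounding box is flush with the corner).

B is a rectangular picture frame lying in the x–z plane (depth along y). The opening is 183 mm wide (x) by 410 mm tall (z), surrounded by a border 54 mm wide on all four sides. The frame is 17 mm deep and is made of two full-height vertical stiles with two horizontal rails fitted between them.

The picture frame is on top of the stool, centred.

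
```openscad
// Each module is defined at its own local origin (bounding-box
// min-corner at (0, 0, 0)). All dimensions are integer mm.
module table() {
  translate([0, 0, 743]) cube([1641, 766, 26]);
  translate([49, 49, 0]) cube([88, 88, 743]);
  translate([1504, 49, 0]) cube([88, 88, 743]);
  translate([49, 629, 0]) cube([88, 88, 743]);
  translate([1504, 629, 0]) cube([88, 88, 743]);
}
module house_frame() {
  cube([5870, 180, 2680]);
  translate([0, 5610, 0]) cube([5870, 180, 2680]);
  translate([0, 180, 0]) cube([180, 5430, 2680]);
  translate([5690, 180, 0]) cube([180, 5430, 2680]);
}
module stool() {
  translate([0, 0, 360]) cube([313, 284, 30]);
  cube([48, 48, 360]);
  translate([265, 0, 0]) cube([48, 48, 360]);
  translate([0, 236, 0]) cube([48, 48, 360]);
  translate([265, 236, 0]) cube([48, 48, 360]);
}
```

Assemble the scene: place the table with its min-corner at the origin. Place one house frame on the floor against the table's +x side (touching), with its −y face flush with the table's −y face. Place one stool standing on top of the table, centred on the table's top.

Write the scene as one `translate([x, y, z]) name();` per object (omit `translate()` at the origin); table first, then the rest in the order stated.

table();
translate([1641, 0, 0]) house_frame();
translate([664, 241, 769]) stool();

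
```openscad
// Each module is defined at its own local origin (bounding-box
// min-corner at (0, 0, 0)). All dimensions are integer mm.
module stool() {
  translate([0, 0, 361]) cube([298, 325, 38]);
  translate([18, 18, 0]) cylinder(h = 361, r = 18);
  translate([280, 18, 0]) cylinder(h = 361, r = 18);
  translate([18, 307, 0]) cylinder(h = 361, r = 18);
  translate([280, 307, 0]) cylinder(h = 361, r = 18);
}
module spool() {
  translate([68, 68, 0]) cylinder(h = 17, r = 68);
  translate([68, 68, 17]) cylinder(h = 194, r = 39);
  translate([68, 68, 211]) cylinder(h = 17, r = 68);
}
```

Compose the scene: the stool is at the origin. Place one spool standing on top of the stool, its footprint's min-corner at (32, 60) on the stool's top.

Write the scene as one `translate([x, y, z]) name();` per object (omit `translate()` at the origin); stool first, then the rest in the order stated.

stool();
translate([32, 60, 399]) spool();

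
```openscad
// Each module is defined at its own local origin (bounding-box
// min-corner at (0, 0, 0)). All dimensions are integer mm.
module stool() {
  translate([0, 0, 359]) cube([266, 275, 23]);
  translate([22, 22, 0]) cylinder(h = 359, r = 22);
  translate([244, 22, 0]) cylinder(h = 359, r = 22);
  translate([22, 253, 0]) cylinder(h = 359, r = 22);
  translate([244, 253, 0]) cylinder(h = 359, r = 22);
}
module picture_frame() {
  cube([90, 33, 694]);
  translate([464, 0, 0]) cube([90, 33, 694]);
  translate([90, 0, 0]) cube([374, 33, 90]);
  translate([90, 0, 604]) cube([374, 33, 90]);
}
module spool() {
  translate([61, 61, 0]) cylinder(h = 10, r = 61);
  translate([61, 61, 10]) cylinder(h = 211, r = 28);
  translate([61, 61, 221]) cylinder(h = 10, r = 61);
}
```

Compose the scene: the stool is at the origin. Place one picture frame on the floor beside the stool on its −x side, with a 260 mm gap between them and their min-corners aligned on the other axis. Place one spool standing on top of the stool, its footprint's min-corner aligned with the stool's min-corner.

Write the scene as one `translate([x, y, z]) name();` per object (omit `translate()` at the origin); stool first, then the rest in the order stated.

stool();
translate([-814, 0, 0]) picture_frame();
translate([0, 0, 382]) spool();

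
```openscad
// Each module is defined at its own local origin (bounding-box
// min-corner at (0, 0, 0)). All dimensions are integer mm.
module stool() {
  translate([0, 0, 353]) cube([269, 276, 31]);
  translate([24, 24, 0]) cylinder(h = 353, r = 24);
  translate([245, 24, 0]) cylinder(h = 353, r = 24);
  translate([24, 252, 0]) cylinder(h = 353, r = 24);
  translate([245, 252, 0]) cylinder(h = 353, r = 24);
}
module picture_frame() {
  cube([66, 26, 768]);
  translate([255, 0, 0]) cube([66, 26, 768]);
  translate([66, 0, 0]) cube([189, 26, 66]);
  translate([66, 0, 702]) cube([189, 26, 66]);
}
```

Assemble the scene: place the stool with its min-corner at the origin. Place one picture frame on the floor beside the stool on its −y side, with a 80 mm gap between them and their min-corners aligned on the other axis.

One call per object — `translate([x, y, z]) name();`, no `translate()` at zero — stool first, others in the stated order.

stool();
translate([0, -106, 0]) picture_frame();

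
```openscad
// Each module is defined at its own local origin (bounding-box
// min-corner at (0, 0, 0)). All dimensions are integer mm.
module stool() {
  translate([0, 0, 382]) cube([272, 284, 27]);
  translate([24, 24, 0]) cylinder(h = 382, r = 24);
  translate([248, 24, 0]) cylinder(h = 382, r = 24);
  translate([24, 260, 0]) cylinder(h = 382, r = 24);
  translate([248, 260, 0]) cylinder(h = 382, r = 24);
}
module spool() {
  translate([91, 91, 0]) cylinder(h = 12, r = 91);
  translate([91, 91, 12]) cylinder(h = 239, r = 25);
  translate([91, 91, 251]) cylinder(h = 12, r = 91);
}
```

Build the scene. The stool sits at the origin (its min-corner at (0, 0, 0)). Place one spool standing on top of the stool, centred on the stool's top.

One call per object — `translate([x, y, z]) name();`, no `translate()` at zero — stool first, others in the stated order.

stool();
translate([45, 51, 409]) spool();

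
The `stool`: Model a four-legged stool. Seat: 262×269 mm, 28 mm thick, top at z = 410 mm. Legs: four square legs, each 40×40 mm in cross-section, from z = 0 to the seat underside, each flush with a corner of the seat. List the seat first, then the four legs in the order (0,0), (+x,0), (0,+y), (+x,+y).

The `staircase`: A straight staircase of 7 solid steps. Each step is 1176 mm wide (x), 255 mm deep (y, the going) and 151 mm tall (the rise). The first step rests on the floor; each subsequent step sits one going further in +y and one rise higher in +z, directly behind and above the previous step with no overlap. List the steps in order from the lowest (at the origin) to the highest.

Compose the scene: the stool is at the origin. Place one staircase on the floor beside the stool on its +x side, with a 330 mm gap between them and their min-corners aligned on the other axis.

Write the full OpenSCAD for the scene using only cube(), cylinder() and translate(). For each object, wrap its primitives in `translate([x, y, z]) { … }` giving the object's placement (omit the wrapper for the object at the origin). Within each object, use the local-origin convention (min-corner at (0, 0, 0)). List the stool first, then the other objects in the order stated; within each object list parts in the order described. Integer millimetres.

translate([0, 0, 382]) cube([262, 269, 28]);
cube([40, 40, 382]);
translate([222, 0, 0]) cube([40, 40, 382]);
translate([0, 229, 0]) cube([40, 40, 382]);
translate([222, 229, 0]) cube([40, 40, 382]);
translate([592, 0, 0]) {
  cube([1176, 255, 151]);
  translate([0, 255, 151]) cube([1176, 255, 151]);
  translate([0, 510, 302]) cube([1176, 255, 151]);
  translate([0, 765, 453]) cube([1176, 255, 151]);
  translate([0, 1020, 604]) cube([1176, 255, 151]);
  translate([0, 1275, 755]) cube([1176, 255, 151]);
  translate([0, 1530, 906]) cube([1176, 255, 151]);
}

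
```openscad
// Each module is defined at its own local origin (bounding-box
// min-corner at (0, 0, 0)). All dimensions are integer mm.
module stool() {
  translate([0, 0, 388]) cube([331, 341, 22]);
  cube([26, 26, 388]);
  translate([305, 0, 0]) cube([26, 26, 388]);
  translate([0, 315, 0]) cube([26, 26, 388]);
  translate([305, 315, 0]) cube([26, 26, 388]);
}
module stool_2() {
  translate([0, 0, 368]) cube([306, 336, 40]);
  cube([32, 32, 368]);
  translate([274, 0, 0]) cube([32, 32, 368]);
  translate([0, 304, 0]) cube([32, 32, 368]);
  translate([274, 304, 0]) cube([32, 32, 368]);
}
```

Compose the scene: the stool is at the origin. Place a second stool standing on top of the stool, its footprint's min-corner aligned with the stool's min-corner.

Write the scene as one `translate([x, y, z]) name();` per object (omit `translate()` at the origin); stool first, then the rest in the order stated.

stool();
translate([0, 0, 410]) stool_2();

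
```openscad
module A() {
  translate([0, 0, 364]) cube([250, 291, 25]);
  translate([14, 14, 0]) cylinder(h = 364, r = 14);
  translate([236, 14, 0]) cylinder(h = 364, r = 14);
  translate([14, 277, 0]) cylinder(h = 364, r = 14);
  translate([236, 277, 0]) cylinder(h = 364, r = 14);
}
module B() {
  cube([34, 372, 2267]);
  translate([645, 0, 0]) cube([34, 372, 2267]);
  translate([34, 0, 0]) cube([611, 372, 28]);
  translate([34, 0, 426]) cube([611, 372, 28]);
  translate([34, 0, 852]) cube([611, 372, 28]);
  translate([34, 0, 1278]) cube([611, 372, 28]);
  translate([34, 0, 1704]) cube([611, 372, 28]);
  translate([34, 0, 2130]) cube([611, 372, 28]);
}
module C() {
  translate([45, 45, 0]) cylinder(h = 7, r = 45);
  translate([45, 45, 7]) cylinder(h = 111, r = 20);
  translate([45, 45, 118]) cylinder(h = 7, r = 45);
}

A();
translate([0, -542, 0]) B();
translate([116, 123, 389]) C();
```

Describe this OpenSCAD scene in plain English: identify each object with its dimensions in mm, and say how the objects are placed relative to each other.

A is a four-legged stool. The seat is 250×291 mm, 25 mm thick, top at z = 389 mm. It stands on four round legs, each 28 mm in diameter, from z = 0 to the seat underside, each leg's axis is inset half a diameter from the nearest pair of seat edges (so the leg's bounding box is flush with the corner).

B is an open bookshelf. Two side panels, each 34 mm thick, 372 mm deep and 2267 mm tall, stand 679 mm apart (outside-to-outside). Between them sit 6 shelves, each 28 mm thick and 372 mm deep, spanning the full gap between the sides. The bottom shelf rests on the floor (its underside at z = 0) and the clear gap between one shelf's top and the next shelf's underside is 398 mm.

C is a spool: two coaxial disc flanges of radius 45 mm and thickness 7 mm, joined by a core cylinder of radius 20 mm and height 111 mm. The lower flange rests on z = 0 and the three cylinders share a vertical axis.

The bookshelf is on the floor beside the stool on its −y side. The spool is on top of the stool.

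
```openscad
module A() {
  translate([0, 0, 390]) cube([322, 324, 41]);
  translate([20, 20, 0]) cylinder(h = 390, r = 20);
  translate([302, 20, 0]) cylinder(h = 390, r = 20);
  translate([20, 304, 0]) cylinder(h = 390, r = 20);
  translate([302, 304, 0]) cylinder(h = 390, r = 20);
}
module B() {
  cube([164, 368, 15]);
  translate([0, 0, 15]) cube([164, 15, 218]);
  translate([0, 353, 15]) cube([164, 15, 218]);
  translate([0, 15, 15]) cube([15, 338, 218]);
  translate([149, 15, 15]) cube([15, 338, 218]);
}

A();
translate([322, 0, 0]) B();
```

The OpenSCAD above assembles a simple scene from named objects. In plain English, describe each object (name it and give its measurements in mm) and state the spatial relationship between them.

A is a four-legged stool. The seat is 322×324 mm, 41 mm thick, top at z = 431 mm. It stands on four round legs, each 40 mm in diameter, from z = 0 to the seat underside, each leg's axis is inset half a diameter from the nearest pair of seat edges (so the leg's bounding box is flush with the corner).

B is an open storage box with external size 164×368×233 mm and wall thickness 15 mm (the base is also 15 mm thick). The base covers the whole footprint; the four walls stand on the base, with the y-facing walls full-width and the x-facing walls fitting between their inner faces.

The open box is against the stool's +x side, with their −y faces flush.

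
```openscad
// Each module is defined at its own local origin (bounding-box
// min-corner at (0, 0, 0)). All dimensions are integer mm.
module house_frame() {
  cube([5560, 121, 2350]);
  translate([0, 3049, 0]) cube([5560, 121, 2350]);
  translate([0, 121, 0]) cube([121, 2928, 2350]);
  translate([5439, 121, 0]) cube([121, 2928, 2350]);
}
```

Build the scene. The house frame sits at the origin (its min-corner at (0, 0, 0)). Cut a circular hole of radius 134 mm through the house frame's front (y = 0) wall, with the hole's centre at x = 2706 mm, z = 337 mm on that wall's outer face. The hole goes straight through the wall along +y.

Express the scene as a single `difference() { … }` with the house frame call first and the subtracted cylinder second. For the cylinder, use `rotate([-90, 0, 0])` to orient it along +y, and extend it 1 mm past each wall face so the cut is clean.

difference() {
  house_frame();
  translate([2706, -1, 337]) rotate([-90, 0, 0]) cylinder(h = 123, r = 134);
}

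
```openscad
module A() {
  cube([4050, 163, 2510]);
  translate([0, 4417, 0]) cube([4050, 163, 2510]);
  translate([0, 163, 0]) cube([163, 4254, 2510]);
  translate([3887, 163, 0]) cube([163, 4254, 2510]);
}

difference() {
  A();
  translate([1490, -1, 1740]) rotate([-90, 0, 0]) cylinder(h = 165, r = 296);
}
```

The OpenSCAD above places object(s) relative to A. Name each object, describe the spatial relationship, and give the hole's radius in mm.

The subtracted cylinder has r = 296 mm.

A is a house frame. The house frame has a circular hole through its front wall. The hole's radius is 296 mm.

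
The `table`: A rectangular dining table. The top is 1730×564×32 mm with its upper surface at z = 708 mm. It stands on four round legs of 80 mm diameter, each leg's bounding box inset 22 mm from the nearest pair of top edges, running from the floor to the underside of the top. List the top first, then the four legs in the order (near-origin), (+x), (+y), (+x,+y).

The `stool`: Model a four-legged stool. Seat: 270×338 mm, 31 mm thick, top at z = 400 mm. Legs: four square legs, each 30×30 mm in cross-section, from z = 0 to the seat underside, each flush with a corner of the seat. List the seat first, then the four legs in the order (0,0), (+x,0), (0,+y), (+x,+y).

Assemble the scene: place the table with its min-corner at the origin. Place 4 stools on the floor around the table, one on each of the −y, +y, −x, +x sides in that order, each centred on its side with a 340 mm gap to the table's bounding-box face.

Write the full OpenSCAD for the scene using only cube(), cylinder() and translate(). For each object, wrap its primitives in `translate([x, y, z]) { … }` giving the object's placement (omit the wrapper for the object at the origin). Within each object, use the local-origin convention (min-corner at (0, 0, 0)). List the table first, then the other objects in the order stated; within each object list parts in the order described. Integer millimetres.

translate([0, 0, 676]) cube([1730, 564, 32]);
translate([62, 62, 0]) cylinder(h = 676, r = 40);
translate([1668, 62, 0]) cylinder(h = 676, r = 40);
translate([62, 502, 0]) cylinder(h = 676, r = 40);
translate([1668, 502, 0]) cylinder(h = 676, r = 40);
translate([730, -678, 0]) {
  translate([0, 0, 369]) cube([270, 338, 31]);
  cube([30, 30, 369]);
  translate([240, 0, 0]) cube([30, 30, 369]);
  translate([0, 308, 0]) cube([30, 30, 369]);
  translate([240, 308, 0]) cube([30, 30, 369]);
}
translate([730, 904, 0]) {
  translate([0, 0, 369]) cube([270, 338, 31]);
  cube([30, 30, 369]);
  translate([240, 0, 0]) cube([30, 30, 369]);
  translate([0, 308, 0]) cube([30, 30, 369]);
  translate([240, 308, 0]) cube([30, 30, 369]);
}
translate([-610, 113, 0]) {
  translate([0, 0, 369]) cube([270, 338, 31]);
  cube([30, 30, 369]);
  translate([240, 0, 0]) cube([30, 30, 369]);
  translate([0, 308, 0]) cube([30, 30, 369]);
  translate([240, 308, 0]) cube([30, 30, 369]);
}
translate([2070, 113, 0]) {
  translate([0, 0, 369]) cube([270, 338, 31]);
  cube([30, 30, 369]);
  translate([240, 0, 0]) cube([30, 30, 369]);
  translate([0, 308, 0]) cube([30, 30, 369]);
  translate([240, 308, 0]) cube([30, 30, 369]);
}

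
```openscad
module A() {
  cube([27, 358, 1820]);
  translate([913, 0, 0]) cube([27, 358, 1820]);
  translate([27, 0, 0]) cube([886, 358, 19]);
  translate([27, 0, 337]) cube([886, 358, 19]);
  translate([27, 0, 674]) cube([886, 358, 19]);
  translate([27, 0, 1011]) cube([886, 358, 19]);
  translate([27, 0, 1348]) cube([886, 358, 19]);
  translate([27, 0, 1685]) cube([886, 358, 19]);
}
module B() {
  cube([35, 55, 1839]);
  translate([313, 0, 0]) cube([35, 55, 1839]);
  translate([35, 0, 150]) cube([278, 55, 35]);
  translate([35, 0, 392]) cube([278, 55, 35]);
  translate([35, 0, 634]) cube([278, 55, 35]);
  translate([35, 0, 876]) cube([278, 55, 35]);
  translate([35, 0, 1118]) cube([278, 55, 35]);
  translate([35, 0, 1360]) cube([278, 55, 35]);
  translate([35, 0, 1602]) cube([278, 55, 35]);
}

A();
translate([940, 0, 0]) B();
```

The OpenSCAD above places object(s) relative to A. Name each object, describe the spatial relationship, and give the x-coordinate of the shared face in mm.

A is a bookshelf. B is a ladder. The ladder is against the bookshelf's +x side, with their −y faces flush. The x-coordinate of the shared face is 940 mm.

The bookshelf's +x face and the ladder's −x face are both at x = 940 mm.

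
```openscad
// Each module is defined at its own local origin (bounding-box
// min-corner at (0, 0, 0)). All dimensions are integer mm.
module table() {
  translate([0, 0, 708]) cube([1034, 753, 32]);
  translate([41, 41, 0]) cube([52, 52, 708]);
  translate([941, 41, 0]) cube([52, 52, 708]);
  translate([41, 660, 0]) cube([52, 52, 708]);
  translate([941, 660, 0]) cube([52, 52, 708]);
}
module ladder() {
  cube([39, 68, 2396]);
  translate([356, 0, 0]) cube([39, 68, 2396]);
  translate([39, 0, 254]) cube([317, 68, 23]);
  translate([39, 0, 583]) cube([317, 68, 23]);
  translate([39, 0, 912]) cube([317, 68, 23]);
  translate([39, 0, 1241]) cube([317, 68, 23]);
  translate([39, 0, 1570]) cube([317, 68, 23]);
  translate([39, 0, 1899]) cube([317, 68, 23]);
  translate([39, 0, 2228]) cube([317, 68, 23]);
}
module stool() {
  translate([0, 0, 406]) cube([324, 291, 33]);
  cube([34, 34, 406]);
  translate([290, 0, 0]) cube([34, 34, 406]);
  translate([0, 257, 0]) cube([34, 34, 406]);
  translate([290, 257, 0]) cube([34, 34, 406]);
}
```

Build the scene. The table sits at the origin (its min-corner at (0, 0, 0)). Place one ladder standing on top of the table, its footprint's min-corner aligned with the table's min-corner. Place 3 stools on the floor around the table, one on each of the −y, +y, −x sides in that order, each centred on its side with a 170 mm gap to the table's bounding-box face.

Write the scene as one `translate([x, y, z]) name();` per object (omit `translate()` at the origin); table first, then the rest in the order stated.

table();
translate([0, 0, 740]) ladder();
translate([355, -461, 0]) stool();
translate([355, 923, 0]) stool();
translate([-494, 231, 0]) stool();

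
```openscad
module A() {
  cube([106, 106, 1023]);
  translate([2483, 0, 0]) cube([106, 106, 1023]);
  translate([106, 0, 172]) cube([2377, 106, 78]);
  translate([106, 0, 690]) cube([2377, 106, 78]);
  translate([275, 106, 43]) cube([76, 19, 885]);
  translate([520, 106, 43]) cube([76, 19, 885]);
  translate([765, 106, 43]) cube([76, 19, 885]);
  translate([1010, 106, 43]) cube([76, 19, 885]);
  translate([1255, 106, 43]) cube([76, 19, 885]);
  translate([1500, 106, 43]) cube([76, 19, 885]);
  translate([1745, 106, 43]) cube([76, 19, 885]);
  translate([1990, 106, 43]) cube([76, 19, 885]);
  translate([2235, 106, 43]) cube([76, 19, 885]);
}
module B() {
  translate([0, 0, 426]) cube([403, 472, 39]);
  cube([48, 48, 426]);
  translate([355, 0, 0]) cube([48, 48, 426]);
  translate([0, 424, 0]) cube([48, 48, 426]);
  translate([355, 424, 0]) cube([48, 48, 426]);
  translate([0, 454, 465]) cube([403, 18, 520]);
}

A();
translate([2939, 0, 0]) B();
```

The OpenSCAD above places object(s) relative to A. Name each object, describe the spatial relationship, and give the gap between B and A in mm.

A is a fence section. B is a chair. The chair is on the floor beside the fence section on its +x side. The gap between the chair and the fence section is 350 mm.

The chair's nearest face is 350 mm from the fence section's +x face.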